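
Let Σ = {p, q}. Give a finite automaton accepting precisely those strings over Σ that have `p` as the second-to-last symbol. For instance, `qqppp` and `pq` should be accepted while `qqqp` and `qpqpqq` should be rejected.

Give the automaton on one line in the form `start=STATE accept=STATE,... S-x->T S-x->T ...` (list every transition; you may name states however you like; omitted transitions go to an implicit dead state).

Because acceptance depends on a position counted from the end, the machine has to buffer the most recent 2 symbols. Make each state the string of the last up-to-2 symbols read; on input `x` shift the window left and append `x`. Accept when the buffered window has length 2 and begins with `p`.
        p   q  
>  S0   S1  S2 
   S1   S3  S4 
   S2   S5  S6 
 * S3   S3  S4 
 * S4   S5  S6 
   S5   S3  S4 
   S6   S5  S6 
(> = start, * = accepting)

start=S0 accept=S3,S4 S0-p->S1 S0-q->S2 S1-p->S3 S1-q->S4 S2-p->S5 S2-q->S6 S3-p->S3 S3-q->S4 S4-p->S5 S4-q->S6 S5-p->S3 S5-q->S4 S6-p->S5 S6-q->S6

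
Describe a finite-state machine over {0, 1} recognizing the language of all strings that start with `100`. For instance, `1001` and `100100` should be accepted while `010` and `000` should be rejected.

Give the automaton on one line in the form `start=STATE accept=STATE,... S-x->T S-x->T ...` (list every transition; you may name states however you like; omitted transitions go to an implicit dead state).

start=s0 accept=s3 s0-0->s4 s0-1->s1 s1-0->s2 s1-1->s4 s2-0->s3 s2-1->s4 s3-0->s3 s3-1->s3 s4-0->s4 s4-1->s4

Walk along `100` while the input agrees: from s0 take `1` to s1, and so on. Any deviation drops to the rejecting sink s4. Once s3 is reached the prefix is confirmed and every continuation is accepted.
        0   1  
>  s0   s4  s1 
   s1   s2  s4 
   s2   s3  s4 
 * s3   s3  s3 
   s4   s4  s4 
(> = start, * = accepting)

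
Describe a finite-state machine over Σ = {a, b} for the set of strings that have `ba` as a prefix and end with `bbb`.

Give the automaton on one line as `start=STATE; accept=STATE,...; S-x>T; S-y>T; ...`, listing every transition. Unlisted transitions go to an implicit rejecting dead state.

Build one automaton per condition and run them in lockstep. The first has 4 states tracking whether the input so far still matches the prefix `ba`; the second has 4 states tracking how much of the suffix `bbb` has currently been matched. A product state is a pair (one from each), accepting exactly when both do.
10 states suffice.
        a   b  
>  s0   s1  s2 
   s1   s1  s3 
   s2   s4  s5 
   s3   s1  s5 
   s4   s4  s6 
   s5   s1  s7 
   s6   s4  s8 
   s7   s1  s7 
   s8   s4  s9 
 * s9   s4  s9 
(> = start, * = accepting)

start=s0; accept=s9; s0-a>s1; s0-b>s2; s1-a>s1; s1-b>s3; s2-a>s4; s2-b>s5; s3-a>s1; s3-b>s5; s4-a>s4; s4-b>s6; s5-a>s1; s5-b>s7; s6-a>s4; s6-b>s8; s7-a>s1; s7-b>s7; s8-a>s4; s8-b>s9; s9-a>s4; s9-b>s9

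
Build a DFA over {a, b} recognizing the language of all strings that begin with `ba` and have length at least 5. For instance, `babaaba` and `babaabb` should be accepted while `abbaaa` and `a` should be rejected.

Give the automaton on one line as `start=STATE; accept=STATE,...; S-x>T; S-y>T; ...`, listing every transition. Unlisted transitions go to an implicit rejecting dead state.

start=q0; accept=q6; q0-a>q1; q0-b>q2; q1-a>q1; q1-b>q1; q2-a>q3; q2-b>q1; q3-a>q4; q3-b>q4; q4-a>q5; q4-b>q5; q5-a>q6; q5-b>q6; q6-a>q6; q6-b>q6

Handle the two conditions separately and then intersect. One (4 states) tracks whether the input so far still matches the prefix `ba`; the other (7 states) tracks the input length, saturating at 6. Each combined state is a pair, one component from each; accept when both components accept. Minimizing collapses redundant product states.
7 states suffice.
        a   b  
>  q0   q1  q2 
   q1   q1  q1 
   q2   q3  q1 
   q3   q4  q4 
   q4   q5  q5 
   q5   q6  q6 
 * q6   q6  q6 
(> = start, * = accepting)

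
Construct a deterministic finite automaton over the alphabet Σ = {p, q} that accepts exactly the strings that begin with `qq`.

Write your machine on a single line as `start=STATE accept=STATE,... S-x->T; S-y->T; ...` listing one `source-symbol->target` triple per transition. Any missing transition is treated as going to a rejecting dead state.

Check the first 2 symbols one by one: A through B record how many have matched `qq` so far; any wrong symbol goes to the dead state D. After all 2 match we enter the accepting sink C.
       p  q 
>  A   D  B 
   B   D  C 
 * C   C  C 
   D   D  D 
(> = start, * = accepting)

start=A; accept=C; A-p->D; A-q->B; B-p->D; B-q->C; C-p->C; C-q->C; D-p->D; D-q->D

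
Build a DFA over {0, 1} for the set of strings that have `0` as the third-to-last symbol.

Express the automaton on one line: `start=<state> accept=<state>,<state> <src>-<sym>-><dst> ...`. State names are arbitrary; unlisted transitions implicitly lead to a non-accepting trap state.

Because acceptance depends on a position counted from the end, the machine has to buffer the most recent 3 symbols. Make each state the string of the last up-to-3 symbols read; on input `x` shift the window left and append `x`. Accept when the buffered window has length 3 and begins with `0`.
A 15-state machine:
          0    1  
>  s0     s1   s2 
   s1     s3   s4 
   s2     s5   s6 
   s3     s7   s8 
   s4     s9  s10 
   s5    s11  s12 
   s6    s13  s14 
 * s7     s7   s8 
 * s8     s9  s10 
 * s9    s11  s12 
 * s10   s13  s14 
   s11    s7   s8 
   s12    s9  s10 
   s13   s11  s12 
   s14   s13  s14 
(> = start, * = accepting)

start=s0 accept=s7,s8,s9,s10 s0-0->s1 s0-1->s2 s1-0->s3 s1-1->s4 s2-0->s5 s2-1->s6 s3-0->s7 s3-1->s8 s4-0->s9 s4-1->s10 s5-0->s11 s5-1->s12 s6-0->s13 s6-1->s14 s7-0->s7 s7-1->s8 s8-0->s9 s8-1->s10 s9-0->s11 s9-1->s12 s10-0->s13 s10-1->s14 s11-0->s7 s11-1->s8 s12-0->s9 s12-1->s10 s13-0->s11 s13-1->s12 s14-0->s13 s14-1->s14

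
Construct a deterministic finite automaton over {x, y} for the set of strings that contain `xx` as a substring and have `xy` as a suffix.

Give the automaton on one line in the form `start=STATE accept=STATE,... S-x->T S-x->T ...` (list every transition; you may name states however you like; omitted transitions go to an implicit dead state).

Run two small machines in parallel and take their product. One (3 states) tracks whether and how much of `xx` has been seen; the other (3 states) tracks how much of the suffix `xy` has currently been matched. Each combined state is a pair, one component from each; accept when both components accept. Equivalent product states are then merged.
With 5 states:
        x   y  
>  q0   q1  q0 
   q1   q2  q0 
   q2   q2  q3 
 * q3   q2  q4 
   q4   q2  q4 
(> = start, * = accepting)

start=q0 accept=q3 q0-x->q1 q0-y->q0 q1-x->q2 q1-y->q0 q2-x->q2 q2-y->q3 q3-x->q2 q3-y->q4 q4-x->q2 q4-y->q4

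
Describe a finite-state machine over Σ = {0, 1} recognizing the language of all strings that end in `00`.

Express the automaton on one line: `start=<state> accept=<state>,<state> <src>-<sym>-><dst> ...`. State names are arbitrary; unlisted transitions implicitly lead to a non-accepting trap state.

start=q0 accept=q2 q0-0->q1 q0-1->q0 q1-0->q2 q1-1->q0 q2-0->q2 q2-1->q0

Let each state record the length of the longest suffix of the input read so far that is also a prefix of `00`. q1 means the last symbol is `0`; q2 means the last 2 symbols are `00`. Accept only at q2, where the string currently ends in `00`.
3 states suffice.
        0   1  
>  q0   q1  q0 
   q1   q2  q0 
 * q2   q2  q0 
(> = start, * = accepting)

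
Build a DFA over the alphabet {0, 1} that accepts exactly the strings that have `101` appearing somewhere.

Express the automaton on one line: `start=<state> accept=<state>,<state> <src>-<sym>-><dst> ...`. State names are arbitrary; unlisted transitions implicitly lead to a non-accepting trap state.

Track how much of `101` has been matched so far: state S0 is no progress, S3 is the absorbing accept state reached once `101` has occurred. Intermediate states record partial matches; on a mismatch, fall back to the longest reusable overlap.
        0   1  
>  S0   S0  S1 
   S1   S2  S1 
   S2   S0  S3 
 * S3   S3  S3 
(> = start, * = accepting)

start=S0 accept=S3 S0-0->S0 S0-1->S1 S1-0->S2 S1-1->S1 S2-0->S0 S2-1->S3 S3-0->S3 S3-1->S3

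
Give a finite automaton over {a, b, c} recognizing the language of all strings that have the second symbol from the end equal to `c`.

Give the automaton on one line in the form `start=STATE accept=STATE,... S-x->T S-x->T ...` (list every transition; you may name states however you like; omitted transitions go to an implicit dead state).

start=S0 accept=S10,S11,S12 S0-a->S1 S0-b->S2 S0-c->S3 S1-a->S4 S1-b->S5 S1-c->S6 S2-a->S7 S2-b->S8 S2-c->S9 S3-a->S10 S3-b->S11 S3-c->S12 S4-a->S4 S4-b->S5 S4-c->S6 S5-a->S7 S5-b->S8 S5-c->S9 S6-a->S10 S6-b->S11 S6-c->S12 S7-a->S4 S7-b->S5 S7-c->S6 S8-a->S7 S8-b->S8 S8-c->S9 S9-a->S10 S9-b->S11 S9-c->S12 S10-a->S4 S10-b->S5 S10-c->S6 S11-a->S7 S11-b->S8 S11-c->S9 S12-a->S10 S12-b->S11 S12-c->S12

A DFA must remember the last 2 symbols (since which symbol is second-to-last isn't known until the input ends). Use one state per possible window of the last ≤2 symbols; accept from those whose window starts with `c`.
13 states suffice.
          a    b    c  
>  S0     S1   S2   S3 
   S1     S4   S5   S6 
   S2     S7   S8   S9 
   S3    S10  S11  S12 
   S4     S4   S5   S6 
   S5     S7   S8   S9 
   S6    S10  S11  S12 
   S7     S4   S5   S6 
   S8     S7   S8   S9 
   S9    S10  S11  S12 
 * S10    S4   S5   S6 
 * S11    S7   S8   S9 
 * S12   S10  S11  S12 
(> = start, * = accepting)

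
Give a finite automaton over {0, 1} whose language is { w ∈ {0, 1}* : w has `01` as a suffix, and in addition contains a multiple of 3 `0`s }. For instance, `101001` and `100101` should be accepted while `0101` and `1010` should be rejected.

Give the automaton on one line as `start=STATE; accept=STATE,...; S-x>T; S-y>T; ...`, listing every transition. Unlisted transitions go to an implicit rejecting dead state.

Build one automaton per condition and run them in lockstep. One (3 states) tracks how much of the suffix `01` has currently been matched; the other (3 states) tracks the count of `0`s modulo 3. Each combined state is a pair, one component from each; accept when both components accept.
        0   1  
>  q0   q1  q0 
   q1   q2  q3 
   q2   q4  q5 
   q3   q2  q6 
   q4   q1  q7 
   q5   q4  q8 
   q6   q2  q6 
 * q7   q1  q0 
   q8   q4  q8 
(> = start, * = accepting)

start=q0; accept=q7; q0-0>q1; q0-1>q0; q1-0>q2; q1-1>q3; q2-0>q4; q2-1>q5; q3-0>q2; q3-1>q6; q4-0>q1; q4-1>q7; q5-0>q4; q5-1>q8; q6-0>q2; q6-1>q6; q7-0>q1; q7-1>q0; q8-0>q4; q8-1>q8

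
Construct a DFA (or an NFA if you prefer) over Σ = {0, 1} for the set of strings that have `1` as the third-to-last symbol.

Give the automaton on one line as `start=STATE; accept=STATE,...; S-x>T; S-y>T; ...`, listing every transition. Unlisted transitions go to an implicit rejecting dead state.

start=q0; accept=q11,q12,q13,q14; q0-0>q1; q0-1>q2; q1-0>q3; q1-1>q4; q2-0>q5; q2-1>q6; q3-0>q7; q3-1>q8; q4-0>q9; q4-1>q10; q5-0>q11; q5-1>q12; q6-0>q13; q6-1>q14; q7-0>q7; q7-1>q8; q8-0>q9; q8-1>q10; q9-0>q11; q9-1>q12; q10-0>q13; q10-1>q14; q11-0>q7; q11-1>q8; q12-0>q9; q12-1>q10; q13-0>q11; q13-1>q12; q14-0>q13; q14-1>q14

A DFA must remember the last 3 symbols (since which symbol is third-to-last isn't known until the input ends). Use one state per possible window of the last ≤3 symbols; accept from those whose window starts with `1`.
15 states suffice.
          0    1  
>  q0     q1   q2 
   q1     q3   q4 
   q2     q5   q6 
   q3     q7   q8 
   q4     q9  q10 
   q5    q11  q12 
   q6    q13  q14 
   q7     q7   q8 
   q8     q9  q10 
   q9    q11  q12 
   q10   q13  q14 
 * q11    q7   q8 
 * q12    q9  q10 
 * q13   q11  q12 
 * q14   q13  q14 
(> = start, * = accepting)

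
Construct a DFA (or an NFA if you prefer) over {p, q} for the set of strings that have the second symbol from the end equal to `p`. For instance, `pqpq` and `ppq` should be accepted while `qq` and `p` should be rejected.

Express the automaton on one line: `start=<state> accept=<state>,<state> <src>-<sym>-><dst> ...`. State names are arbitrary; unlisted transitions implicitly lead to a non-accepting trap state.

A DFA must remember the last 2 symbols (since which symbol is second-to-last isn't known until the input ends). Use one state per possible window of the last ≤2 symbols; accept from those whose window starts with `p`.
       p  q 
>  A   B  C 
   B   D  E 
   C   F  G 
 * D   D  E 
 * E   F  G 
   F   D  E 
   G   F  G 
(> = start, * = accepting)

start=A accept=D,E A-p->B A-q->C B-p->D B-q->E C-p->F C-q->G D-p->D D-q->E E-p->F E-q->G F-p->D F-q->E G-p->F G-q->G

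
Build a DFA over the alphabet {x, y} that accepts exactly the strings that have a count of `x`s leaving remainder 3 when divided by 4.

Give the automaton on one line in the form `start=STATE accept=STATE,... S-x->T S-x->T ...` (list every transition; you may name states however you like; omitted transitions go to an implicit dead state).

Keep the running count of `x`s modulo 4: each `x` advances along the cycle q0 → q1 → q2 → q3 → q0 while other symbols loop. Accept at q3.
4 states suffice.
        x   y  
>  q0   q1  q0 
   q1   q2  q1 
   q2   q3  q2 
 * q3   q0  q3 
(> = start, * = accepting)

start=q0 accept=q3 q0-x->q1 q0-y->q0 q1-x->q2 q1-y->q1 q2-x->q3 q2-y->q2 q3-x->q0 q3-y->q3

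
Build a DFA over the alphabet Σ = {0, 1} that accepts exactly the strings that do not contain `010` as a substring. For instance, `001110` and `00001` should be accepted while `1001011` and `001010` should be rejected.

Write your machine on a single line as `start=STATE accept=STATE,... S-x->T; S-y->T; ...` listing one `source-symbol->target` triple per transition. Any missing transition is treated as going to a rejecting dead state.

start=q0; accept=q0,q1,q2; q0-0->q1; q0-1->q0; q1-0->q1; q1-1->q2; q2-0->q3; q2-1->q0; q3-0->q3; q3-1->q3

Track partial matches of the forbidden pattern `010`. State q3 is a dead state reached once `010` has occurred; every other state accepts. q0 means no part of `010` is currently matched.
4 states suffice.
        0   1  
>* q0   q1  q0 
 * q1   q1  q2 
 * q2   q3  q0 
   q3   q3  q3 
(> = start, * = accepting)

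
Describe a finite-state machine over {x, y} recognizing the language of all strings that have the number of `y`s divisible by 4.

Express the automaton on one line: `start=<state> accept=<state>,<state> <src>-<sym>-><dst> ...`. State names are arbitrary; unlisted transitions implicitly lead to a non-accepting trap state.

start=q0 accept=q0 q0-x->q0 q0-y->q1 q1-x->q1 q1-y->q2 q2-x->q2 q2-y->q3 q3-x->q3 q3-y->q0

Keep the running count of `y`s modulo 4: each `y` advances along the cycle q0 → q1 → q2 → q3 → q0 while other symbols loop. Accept at q0.
A 4-state machine:
        x   y  
>* q0   q0  q1 
   q1   q1  q2 
   q2   q2  q3 
   q3   q3  q0 
(> = start, * = accepting)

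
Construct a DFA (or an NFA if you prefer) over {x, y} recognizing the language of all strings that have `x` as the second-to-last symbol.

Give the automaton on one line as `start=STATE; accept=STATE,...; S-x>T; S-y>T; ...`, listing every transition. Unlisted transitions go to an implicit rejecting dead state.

start=q0; accept=q3,q4; q0-x>q1; q0-y>q2; q1-x>q3; q1-y>q4; q2-x>q5; q2-y>q6; q3-x>q3; q3-y>q4; q4-x>q5; q4-y>q6; q5-x>q3; q5-y>q4; q6-x>q5; q6-y>q6

Because acceptance depends on a position counted from the end, the machine has to buffer the most recent 2 symbols. Make each state the string of the last up-to-2 symbols read; on input `x` shift the window left and append `x`. Accept when the buffered window has length 2 and begins with `x`.
A 7-state machine:
        x   y  
>  q0   q1  q2 
   q1   q3  q4 
   q2   q5  q6 
 * q3   q3  q4 
 * q4   q5  q6 
   q5   q3  q4 
   q6   q5  q6 
(> = start, * = accepting)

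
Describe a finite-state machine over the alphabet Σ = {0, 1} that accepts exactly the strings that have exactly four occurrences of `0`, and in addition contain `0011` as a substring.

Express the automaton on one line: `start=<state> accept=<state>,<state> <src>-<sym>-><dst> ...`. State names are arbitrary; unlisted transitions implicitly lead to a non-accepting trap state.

Build one automaton per condition and run them in lockstep. The first has 6 states tracking the count of `0`s, saturating at 5; the second has 5 states tracking whether and how much of `0011` has been seen. A product state is a pair (one from each), accepting exactly when both do. Equivalent product states are then merged.
A 16-state machine:
       0  1 
>  A   B  A 
   B   C  D 
   C   E  F 
   D   G  D 
   E   H  I 
   F   J  K 
   G   E  L 
   H   M  N 
   I   M  O 
   J   H  M 
   K   O  K 
   L   J  L 
   M   M  M 
   N   M  P 
   O   P  O 
 * P   M  P 
(> = start, * = accepting)

start=A accept=P A-0->B A-1->A B-0->C B-1->D C-0->E C-1->F D-0->G D-1->D E-0->H E-1->I F-0->J F-1->K G-0->E G-1->L H-0->M H-1->N I-0->M I-1->O J-0->H J-1->M K-0->O K-1->K L-0->J L-1->L M-0->M M-1->M N-0->M N-1->P O-0->P O-1->O P-0->M P-1->P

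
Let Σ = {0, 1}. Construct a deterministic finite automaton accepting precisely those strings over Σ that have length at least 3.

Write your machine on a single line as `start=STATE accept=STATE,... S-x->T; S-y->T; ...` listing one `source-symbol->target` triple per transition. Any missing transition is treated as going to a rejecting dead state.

Count input length up to 4: every symbol moves from q0 toward q4, which means 'more than 3' and absorbs. Accept from {q3, q4}.
        0   1  
>  q0   q1  q1 
   q1   q2  q2 
   q2   q3  q3 
 * q3   q4  q4 
 * q4   q4  q4 
(> = start, * = accepting)

start=q0; accept=q3,q4; q0-0->q1; q0-1->q1; q1-0->q2; q1-1->q2; q2-0->q3; q2-1->q3; q3-0->q4; q3-1->q4; q4-0->q4; q4-1->q4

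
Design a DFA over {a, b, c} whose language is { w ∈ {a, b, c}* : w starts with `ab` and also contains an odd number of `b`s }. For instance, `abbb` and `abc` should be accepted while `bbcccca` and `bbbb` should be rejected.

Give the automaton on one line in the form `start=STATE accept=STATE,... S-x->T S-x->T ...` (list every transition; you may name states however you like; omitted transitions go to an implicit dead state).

start=s0 accept=s3 s0-a->s1 s0-b->s2 s0-c->s2 s1-a->s2 s1-b->s3 s1-c->s2 s2-a->s2 s2-b->s2 s2-c->s2 s3-a->s3 s3-b->s4 s3-c->s3 s4-a->s4 s4-b->s3 s4-c->s4

Handle the two conditions separately and then intersect. One (4 states) tracks whether the input so far still matches the prefix `ab`; the other (2 states) tracks the count of `b`s modulo 2. Each combined state is a pair, one component from each; accept when both components accept. After merging equivalent states the machine shrinks.
A 5-state machine:
        a   b   c  
>  s0   s1  s2  s2 
   s1   s2  s3  s2 
   s2   s2  s2  s2 
 * s3   s3  s4  s3 
   s4   s4  s3  s4 
(> = start, * = accepting)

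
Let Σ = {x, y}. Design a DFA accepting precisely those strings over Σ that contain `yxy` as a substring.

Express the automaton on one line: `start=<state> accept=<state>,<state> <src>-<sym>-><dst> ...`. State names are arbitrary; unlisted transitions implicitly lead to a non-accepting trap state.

start=q0 accept=q3 q0-x->q0 q0-y->q1 q1-x->q2 q1-y->q1 q2-x->q0 q2-y->q3 q3-x->q3 q3-y->q3

States q0..q2 record the length of the longest prefix of `yxy` that matches the current input suffix. Reaching q3 means `yxy` has been seen, and we stay there forever. Accept from q3.
4 states suffice.
        x   y  
>  q0   q0  q1 
   q1   q2  q1 
   q2   q0  q3 
 * q3   q3  q3 
(> = start, * = accepting)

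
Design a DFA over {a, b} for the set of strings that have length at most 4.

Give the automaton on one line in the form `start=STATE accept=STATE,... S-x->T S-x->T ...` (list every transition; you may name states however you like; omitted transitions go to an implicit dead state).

start=S0 accept=S0,S1,S2,S3,S4 S0-a->S1 S0-b->S1 S1-a->S2 S1-b->S2 S2-a->S3 S2-b->S3 S3-a->S4 S3-b->S4 S4-a->S5 S4-b->S5 S5-a->S5 S5-b->S5

Count input length up to 5: every symbol moves from S0 toward S5, which means 'more than 4' and absorbs. Accept from {S0, S1, S2, S3, S4}.
With 6 states:
        a   b  
>* S0   S1  S1 
 * S1   S2  S2 
 * S2   S3  S3 
 * S3   S4  S4 
 * S4   S5  S5 
   S5   S5  S5 
(> = start, * = accepting)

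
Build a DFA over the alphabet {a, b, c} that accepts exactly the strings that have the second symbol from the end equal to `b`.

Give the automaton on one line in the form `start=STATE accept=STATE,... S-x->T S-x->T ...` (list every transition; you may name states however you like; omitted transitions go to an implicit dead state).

A DFA must remember the last 2 symbols (since which symbol is second-to-last isn't known until the input ends). Use one state per possible window of the last ≤2 symbols; accept from those whose window starts with `b`.
13 states suffice.
          a    b    c  
>  S0     S1   S2   S3 
   S1     S4   S5   S6 
   S2     S7   S8   S9 
   S3    S10  S11  S12 
   S4     S4   S5   S6 
   S5     S7   S8   S9 
   S6    S10  S11  S12 
 * S7     S4   S5   S6 
 * S8     S7   S8   S9 
 * S9    S10  S11  S12 
   S10    S4   S5   S6 
   S11    S7   S8   S9 
   S12   S10  S11  S12 
(> = start, * = accepting)

start=S0 accept=S7,S8,S9 S0-a->S1 S0-b->S2 S0-c->S3 S1-a->S4 S1-b->S5 S1-c->S6 S2-a->S7 S2-b->S8 S2-c->S9 S3-a->S10 S3-b->S11 S3-c->S12 S4-a->S4 S4-b->S5 S4-c->S6 S5-a->S7 S5-b->S8 S5-c->S9 S6-a->S10 S6-b->S11 S6-c->S12 S7-a->S4 S7-b->S5 S7-c->S6 S8-a->S7 S8-b->S8 S8-c->S9 S9-a->S10 S9-b->S11 S9-c->S12 S10-a->S4 S10-b->S5 S10-c->S6 S11-a->S7 S11-b->S8 S11-c->S9 S12-a->S10 S12-b->S11 S12-c->S12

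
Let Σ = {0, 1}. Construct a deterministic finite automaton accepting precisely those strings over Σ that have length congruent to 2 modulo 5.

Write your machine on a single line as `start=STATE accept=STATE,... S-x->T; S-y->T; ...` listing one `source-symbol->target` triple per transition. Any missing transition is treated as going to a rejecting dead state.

Count input length modulo 5: every symbol advances one step around the cycle S0 → S1 → S2 → S3 → S4 → S0. Accept at S2.
        0   1  
>  S0   S1  S1 
   S1   S2  S2 
 * S2   S3  S3 
   S3   S4  S4 
   S4   S0  S0 
(> = start, * = accepting)

start=S0; accept=S2; S0-0->S1; S0-1->S1; S1-0->S2; S1-1->S2; S2-0->S3; S2-1->S3; S3-0->S4; S3-1->S4; S4-0->S0; S4-1->S0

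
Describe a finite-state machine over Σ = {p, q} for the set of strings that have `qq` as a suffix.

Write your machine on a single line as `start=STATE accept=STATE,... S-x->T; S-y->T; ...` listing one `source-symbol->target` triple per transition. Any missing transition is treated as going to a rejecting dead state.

start=S0; accept=S2; S0-p->S0; S0-q->S1; S1-p->S0; S1-q->S2; S2-p->S0; S2-q->S2

Remember how much of `qq` the current input suffix matches. State S0 means no match yet; S1 means the last symbol is `q`; S2 means the last 2 symbols are `qq`. Only S2 accepts. On a mismatch, fall back to the longest proper suffix that is still a prefix of `qq`.
With 3 states:
        p   q  
>  S0   S0  S1 
   S1   S0  S2 
 * S2   S0  S2 
(> = start, * = accepting)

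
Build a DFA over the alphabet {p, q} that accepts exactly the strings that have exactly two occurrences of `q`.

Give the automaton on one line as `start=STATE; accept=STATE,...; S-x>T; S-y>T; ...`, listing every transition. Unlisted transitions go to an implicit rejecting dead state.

start=s0; accept=s2; s0-p>s0; s0-q>s1; s1-p>s1; s1-q>s2; s2-p>s2; s2-q>s3; s3-p>s3; s3-q>s3

Count `q`s, saturating at 3: states s0 through s2 mean 0 through 2 `q`s seen; s3 means more than 2. Each `q` increments (capped at s3); other symbols loop. Accept from {s2}.
        p   q  
>  s0   s0  s1 
   s1   s1  s2 
 * s2   s2  s3 
   s3   s3  s3 
(> = start, * = accepting)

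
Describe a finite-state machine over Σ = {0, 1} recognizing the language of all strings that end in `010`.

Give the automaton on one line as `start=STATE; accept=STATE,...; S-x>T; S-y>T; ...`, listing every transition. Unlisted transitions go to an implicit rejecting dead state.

start=S0; accept=S3; S0-0>S1; S0-1>S0; S1-0>S1; S1-1>S2; S2-0>S3; S2-1>S0; S3-0>S1; S3-1>S2

Remember how much of `010` the current input suffix matches. State S0 means no match yet; S1 means the last symbol is `0`; S2 means the last 2 symbols are `01`; S3 means the last 3 symbols are `010`. Only S3 accepts. On a mismatch, fall back to the longest proper suffix that is still a prefix of `010`.
A 4-state machine:
        0   1  
>  S0   S1  S0 
   S1   S1  S2 
   S2   S3  S0 
 * S3   S1  S2 
(> = start, * = accepting)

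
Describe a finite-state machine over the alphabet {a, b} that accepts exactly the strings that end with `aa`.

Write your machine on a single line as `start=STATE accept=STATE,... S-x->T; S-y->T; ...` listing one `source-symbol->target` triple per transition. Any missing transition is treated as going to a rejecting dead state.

start=S0; accept=S2; S0-a->S1; S0-b->S0; S1-a->S2; S1-b->S0; S2-a->S2; S2-b->S0

Remember how much of `aa` the current input suffix matches. State S0 means no match yet; S1 means the last symbol is `a`; S2 means the last 2 symbols are `aa`. Only S2 accepts. On a mismatch, fall back to the longest proper suffix that is still a prefix of `aa`.
With 3 states:
        a   b  
>  S0   S1  S0 
   S1   S2  S0 
 * S2   S2  S0 
(> = start, * = accepting)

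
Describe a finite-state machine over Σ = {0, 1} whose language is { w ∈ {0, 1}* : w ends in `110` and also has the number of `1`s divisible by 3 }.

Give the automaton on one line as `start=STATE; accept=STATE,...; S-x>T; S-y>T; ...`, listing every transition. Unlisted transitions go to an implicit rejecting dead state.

start=q0; accept=q5; q0-0>q0; q0-1>q1; q1-0>q1; q1-1>q2; q2-0>q3; q2-1>q4; q3-0>q3; q3-1>q0; q4-0>q5; q4-1>q1; q5-0>q0; q5-1>q1

Handle the two conditions separately and then intersect. The first has 4 states tracking how much of the suffix `110` has currently been matched; the second has 3 states tracking the count of `1`s modulo 3. A product state is a pair (one from each), accepting exactly when both do. After merging equivalent states the machine shrinks.
A 6-state machine:
        0   1  
>  q0   q0  q1 
   q1   q1  q2 
   q2   q3  q4 
   q3   q3  q0 
   q4   q5  q1 
 * q5   q0  q1 
(> = start, * = accepting)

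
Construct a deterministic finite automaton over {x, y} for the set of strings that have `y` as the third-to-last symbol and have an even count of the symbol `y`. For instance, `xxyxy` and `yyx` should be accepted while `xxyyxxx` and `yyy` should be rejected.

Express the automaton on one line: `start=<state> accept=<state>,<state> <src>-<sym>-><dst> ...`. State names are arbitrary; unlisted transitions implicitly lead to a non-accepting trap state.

start=q0 accept=q5,q6,q10,q11 q0-x->q0 q0-y->q1 q1-x->q2 q1-y->q3 q2-x->q4 q2-y->q5 q3-x->q6 q3-y->q7 q4-x->q4 q4-y->q8 q5-x->q9 q5-y->q7 q6-x->q10 q6-y->q1 q7-x->q2 q7-y->q11 q8-x->q9 q8-y->q7 q9-x->q10 q9-y->q1 q10-x->q0 q10-y->q1 q11-x->q6 q11-y->q7

Run two small machines in parallel and take their product. The first has 15 states tracking the last 3 symbols read; the second has 2 states tracking the count of `y`s modulo 2. A product state is a pair (one from each), accepting exactly when both do. Minimizing collapses redundant product states.
A 12-state machine:
          x    y  
>  q0     q0   q1 
   q1     q2   q3 
   q2     q4   q5 
   q3     q6   q7 
   q4     q4   q8 
 * q5     q9   q7 
 * q6    q10   q1 
   q7     q2  q11 
   q8     q9   q7 
   q9    q10   q1 
 * q10    q0   q1 
 * q11    q6   q7 
(> = start, * = accepting)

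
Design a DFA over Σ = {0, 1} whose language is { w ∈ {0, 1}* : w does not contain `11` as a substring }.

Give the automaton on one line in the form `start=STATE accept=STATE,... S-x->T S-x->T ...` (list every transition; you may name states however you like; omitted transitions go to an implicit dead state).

This is the complement of 'contains `11`'. Use the same substring-matching states — q0 through q2 holding how much of `11` has just been matched — but flip the accepting set: everything except the trap q2 accepts.
A 3-state machine:
        0   1  
>* q0   q0  q1 
 * q1   q0  q2 
   q2   q2  q2 
(> = start, * = accepting)

start=q0 accept=q0,q1 q0-0->q0 q0-1->q1 q1-0->q0 q1-1->q2 q2-0->q2 q2-1->q2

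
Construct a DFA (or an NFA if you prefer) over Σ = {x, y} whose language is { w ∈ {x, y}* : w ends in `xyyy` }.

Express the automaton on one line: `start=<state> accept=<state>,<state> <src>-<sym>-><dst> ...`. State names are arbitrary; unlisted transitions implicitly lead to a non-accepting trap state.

start=A accept=E A-x->B A-y->A B-x->B B-y->C C-x->B C-y->D D-x->B D-y->E E-x->B E-y->A

Let each state record the length of the longest suffix of the input read so far that is also a prefix of `xyyy`. B means the last symbol is `x`; C means the last 2 symbols are `xy`; D means the last 3 symbols are `xyy`; E means the last 4 symbols are `xyyy`. Accept only at E, where the string currently ends in `xyyy`.
With 5 states:
       x  y 
>  A   B  A 
   B   B  C 
   C   B  D 
   D   B  E 
 * E   B  A 
(> = start, * = accepting)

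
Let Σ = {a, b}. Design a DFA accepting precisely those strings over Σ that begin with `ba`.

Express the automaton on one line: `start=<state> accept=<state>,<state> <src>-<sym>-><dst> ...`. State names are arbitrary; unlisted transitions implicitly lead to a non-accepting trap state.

Check the first 2 symbols one by one: s0 through s1 record how many have matched `ba` so far; any wrong symbol goes to the dead state s3. After all 2 match we enter the accepting sink s2.
        a   b  
>  s0   s3  s1 
   s1   s2  s3 
 * s2   s2  s2 
   s3   s3  s3 
(> = start, * = accepting)

start=s0 accept=s2 s0-a->s3 s0-b->s1 s1-a->s2 s1-b->s3 s2-a->s2 s2-b->s2 s3-a->s3 s3-b->s3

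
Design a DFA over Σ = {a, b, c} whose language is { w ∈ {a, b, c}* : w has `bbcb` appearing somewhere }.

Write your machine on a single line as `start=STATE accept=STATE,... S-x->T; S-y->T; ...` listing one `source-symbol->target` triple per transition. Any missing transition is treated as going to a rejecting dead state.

States s0..s3 record the length of the longest prefix of `bbcb` that matches the current input suffix. Reaching s4 means `bbcb` has been seen, and we stay there forever. Accept from s4.
        a   b   c  
>  s0   s0  s1  s0 
   s1   s0  s2  s0 
   s2   s0  s2  s3 
   s3   s0  s4  s0 
 * s4   s4  s4  s4 
(> = start, * = accepting)

start=s0; accept=s4; s0-a->s0; s0-b->s1; s0-c->s0; s1-a->s0; s1-b->s2; s1-c->s0; s2-a->s0; s2-b->s2; s2-c->s3; s3-a->s0; s3-b->s4; s3-c->s0; s4-a->s4; s4-b->s4; s4-c->s4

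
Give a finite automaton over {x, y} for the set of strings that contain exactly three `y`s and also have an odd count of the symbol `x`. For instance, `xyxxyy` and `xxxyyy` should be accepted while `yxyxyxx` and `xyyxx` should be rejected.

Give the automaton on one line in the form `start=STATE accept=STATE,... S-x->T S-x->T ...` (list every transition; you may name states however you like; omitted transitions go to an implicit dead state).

Handle the two conditions separately and then intersect. The first has 5 states tracking the count of `y`s, saturating at 4; the second has 2 states tracking the count of `x`s modulo 2. A product state is a pair (one from each), accepting exactly when both do.
10 states suffice.
        x   y  
>  q0   q1  q2 
   q1   q0  q3 
   q2   q3  q4 
   q3   q2  q5 
   q4   q5  q6 
   q5   q4  q7 
   q6   q7  q8 
 * q7   q6  q9 
   q8   q9  q8 
   q9   q8  q9 
(> = start, * = accepting)

start=q0 accept=q7 q0-x->q1 q0-y->q2 q1-x->q0 q1-y->q3 q2-x->q3 q2-y->q4 q3-x->q2 q3-y->q5 q4-x->q5 q4-y->q6 q5-x->q4 q5-y->q7 q6-x->q7 q6-y->q8 q7-x->q6 q7-y->q9 q8-x->q9 q8-y->q8 q9-x->q8 q9-y->q9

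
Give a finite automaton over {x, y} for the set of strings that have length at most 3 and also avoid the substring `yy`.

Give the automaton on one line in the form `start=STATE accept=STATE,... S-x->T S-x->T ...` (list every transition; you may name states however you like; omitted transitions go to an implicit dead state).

start=A accept=A,B,C,D,E,G A-x->B A-y->C B-x->D B-y->E C-x->D C-y->F D-x->G D-y->G E-x->G E-y->F F-x->F F-y->F G-x->F G-y->F

Run two small machines in parallel and take their product. The first has 5 states tracking the input length, saturating at 4; the second has 3 states tracking partial matches of the forbidden pattern `yy`. A product state is a pair (one from each), accepting exactly when both do. Equivalent product states are then merged.
       x  y 
>* A   B  C 
 * B   D  E 
 * C   D  F 
 * D   G  G 
 * E   G  F 
   F   F  F 
 * G   F  F 
(> = start, * = accepting)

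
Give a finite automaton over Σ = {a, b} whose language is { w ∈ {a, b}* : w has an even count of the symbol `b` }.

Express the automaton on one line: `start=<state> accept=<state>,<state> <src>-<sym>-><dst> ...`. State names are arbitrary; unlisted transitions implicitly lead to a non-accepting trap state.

The only thing that matters is how many `b`s have appeared, reduced mod 2. Use one state per residue: q0 for 0, …, q1 for 1. Reading `b` moves to the next residue; anything else stays put. q0 is accepting.
A 2-state machine:
        a   b  
>* q0   q0  q1 
   q1   q1  q0 
(> = start, * = accepting)

start=q0 accept=q0 q0-a->q0 q0-b->q1 q1-a->q1 q1-b->q0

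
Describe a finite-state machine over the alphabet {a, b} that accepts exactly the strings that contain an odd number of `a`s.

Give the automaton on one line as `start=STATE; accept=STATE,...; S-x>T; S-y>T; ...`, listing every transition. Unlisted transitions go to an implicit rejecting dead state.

start=s0; accept=s1; s0-a>s1; s0-b>s0; s1-a>s0; s1-b>s1

Keep the running count of `a`s modulo 2: each `a` advances along the cycle s0 → s1 → s0 while other symbols loop. Accept at s1.
        a   b  
>  s0   s1  s0 
 * s1   s0  s1 
(> = start, * = accepting)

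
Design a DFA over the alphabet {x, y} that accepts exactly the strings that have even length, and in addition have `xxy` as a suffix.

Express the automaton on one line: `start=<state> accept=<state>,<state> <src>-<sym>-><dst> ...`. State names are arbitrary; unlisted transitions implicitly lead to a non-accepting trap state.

start=s0 accept=s7 s0-x->s1 s0-y->s2 s1-x->s3 s1-y->s0 s2-x->s4 s2-y->s0 s3-x->s5 s3-y->s6 s4-x->s5 s4-y->s2 s5-x->s3 s5-y->s7 s6-x->s4 s6-y->s0 s7-x->s1 s7-y->s2

Run two small machines in parallel and take their product. One (2 states) tracks the input length modulo 2; the other (4 states) tracks how much of the suffix `xxy` has currently been matched. Each combined state is a pair, one component from each; accept when both components accept.
With 8 states:
        x   y  
>  s0   s1  s2 
   s1   s3  s0 
   s2   s4  s0 
   s3   s5  s6 
   s4   s5  s2 
   s5   s3  s7 
   s6   s4  s0 
 * s7   s1  s2 
(> = start, * = accepting)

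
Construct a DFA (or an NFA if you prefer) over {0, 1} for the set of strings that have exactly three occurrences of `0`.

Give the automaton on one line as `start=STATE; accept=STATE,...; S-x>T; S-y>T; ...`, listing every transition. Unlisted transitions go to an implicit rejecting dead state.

start=S0; accept=S3; S0-0>S1; S0-1>S0; S1-0>S2; S1-1>S1; S2-0>S3; S2-1>S2; S3-0>S4; S3-1>S3; S4-0>S4; S4-1>S4

Only the number of `0`s matters, and only up to 4. Make a chain S0 → S1 → S2 → S3 → S4 advanced by each `0` (with S4 absorbing); every other symbol self-loops. The accepting set is {S3}.
With 5 states:
        0   1  
>  S0   S1  S0 
   S1   S2  S1 
   S2   S3  S2 
 * S3   S4  S3 
   S4   S4  S4 
(> = start, * = accepting)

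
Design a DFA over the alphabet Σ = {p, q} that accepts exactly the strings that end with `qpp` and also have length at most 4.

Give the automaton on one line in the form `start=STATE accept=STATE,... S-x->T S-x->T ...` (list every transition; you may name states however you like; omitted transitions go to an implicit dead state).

start=S0 accept=S6 S0-p->S1 S0-q->S2 S1-p->S3 S1-q->S4 S2-p->S5 S2-q->S4 S3-p->S3 S3-q->S3 S4-p->S5 S4-q->S3 S5-p->S6 S5-q->S3 S6-p->S3 S6-q->S3

Build one automaton per condition and run them in lockstep. One (4 states) tracks how much of the suffix `qpp` has currently been matched; the other (6 states) tracks the input length, saturating at 5. Each combined state is a pair, one component from each; accept when both components accept. After merging equivalent states the machine shrinks.
7 states suffice.
        p   q  
>  S0   S1  S2 
   S1   S3  S4 
   S2   S5  S4 
   S3   S3  S3 
   S4   S5  S3 
   S5   S6  S3 
 * S6   S3  S3 
(> = start, * = accepting)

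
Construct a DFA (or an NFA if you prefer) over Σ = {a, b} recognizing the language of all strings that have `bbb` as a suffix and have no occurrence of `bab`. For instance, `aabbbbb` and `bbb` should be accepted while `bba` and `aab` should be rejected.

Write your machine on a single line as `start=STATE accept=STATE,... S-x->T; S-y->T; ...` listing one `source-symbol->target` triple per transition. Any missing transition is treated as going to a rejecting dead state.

Build one automaton per condition and run them in lockstep. One (4 states) tracks how much of the suffix `bbb` has currently been matched; the other (4 states) tracks partial matches of the forbidden pattern `bab`. Each combined state is a pair, one component from each; accept when both components accept.
With 9 states:
        a   b  
>  S0   S0  S1 
   S1   S2  S3 
   S2   S0  S4 
   S3   S2  S5 
   S4   S6  S7 
 * S5   S2  S5 
   S6   S6  S4 
   S7   S6  S8 
   S8   S6  S8 
(> = start, * = accepting)

start=S0; accept=S5; S0-a->S0; S0-b->S1; S1-a->S2; S1-b->S3; S2-a->S0; S2-b->S4; S3-a->S2; S3-b->S5; S4-a->S6; S4-b->S7; S5-a->S2; S5-b->S5; S6-a->S6; S6-b->S4; S7-a->S6; S7-b->S8; S8-a->S6; S8-b->S8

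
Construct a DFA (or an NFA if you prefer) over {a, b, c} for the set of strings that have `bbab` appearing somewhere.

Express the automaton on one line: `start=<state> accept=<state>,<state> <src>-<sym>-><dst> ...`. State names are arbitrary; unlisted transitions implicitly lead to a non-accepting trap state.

States s0..s3 record the length of the longest prefix of `bbab` that matches the current input suffix. Reaching s4 means `bbab` has been seen, and we stay there forever. Accept from s4.
5 states suffice.
        a   b   c  
>  s0   s0  s1  s0 
   s1   s0  s2  s0 
   s2   s3  s2  s0 
   s3   s0  s4  s0 
 * s4   s4  s4  s4 
(> = start, * = accepting)

start=s0 accept=s4 s0-a->s0 s0-b->s1 s0-c->s0 s1-a->s0 s1-b->s2 s1-c->s0 s2-a->s3 s2-b->s2 s2-c->s0 s3-a->s0 s3-b->s4 s3-c->s0 s4-a->s4 s4-b->s4 s4-c->s4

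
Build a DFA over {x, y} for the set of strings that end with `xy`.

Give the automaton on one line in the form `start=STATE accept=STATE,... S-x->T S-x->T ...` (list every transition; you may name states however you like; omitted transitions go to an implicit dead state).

Remember how much of `xy` the current input suffix matches. State A means no match yet; B means the last symbol is `x`; C means the last 2 symbols are `xy`. Only C accepts. On a mismatch, fall back to the longest proper suffix that is still a prefix of `xy`.
3 states suffice.
       x  y 
>  A   B  A 
   B   B  C 
 * C   B  A 
(> = start, * = accepting)

start=A accept=C A-x->B A-y->A B-x->B B-y->C C-x->B C-y->A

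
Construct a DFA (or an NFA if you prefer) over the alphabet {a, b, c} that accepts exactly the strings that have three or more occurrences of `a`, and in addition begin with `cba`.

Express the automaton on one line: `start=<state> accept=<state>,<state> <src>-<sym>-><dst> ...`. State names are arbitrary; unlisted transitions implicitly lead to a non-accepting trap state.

Run two small machines in parallel and take their product. One (5 states) tracks the count of `a`s, saturating at 4; the other (5 states) tracks whether the input so far still matches the prefix `cba`. Each combined state is a pair, one component from each; accept when both components accept. After merging equivalent states the machine shrinks.
With 7 states:
        a   b   c  
>  S0   S1  S1  S2 
   S1   S1  S1  S1 
   S2   S1  S3  S1 
   S3   S4  S1  S1 
   S4   S5  S4  S4 
   S5   S6  S5  S5 
 * S6   S6  S6  S6 
(> = start, * = accepting)

start=S0 accept=S6 S0-a->S1 S0-b->S1 S0-c->S2 S1-a->S1 S1-b->S1 S1-c->S1 S2-a->S1 S2-b->S3 S2-c->S1 S3-a->S4 S3-b->S1 S3-c->S1 S4-a->S5 S4-b->S4 S4-c->S4 S5-a->S6 S5-b->S5 S5-c->S5 S6-a->S6 S6-b->S6 S6-c->S6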